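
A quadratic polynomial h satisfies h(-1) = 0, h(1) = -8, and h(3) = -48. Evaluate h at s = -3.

-24

Using the Lagrange interpolation formula with nodes -1, 1, 3:
  L_0(s) = (s - 1)(s - 3) / 8
  L_1(s) = (s + 1)(s - 3) / -4
  L_2(s) = (s + 1)(s - 1) / 8
Then h(s) = 0·L_0(s) - 8·L_1(s) - 48·L_2(s).
Expanding and collecting terms gives h(s) = -4s^2 - 4s.
Evaluating at s = -3: h(-3) = -24.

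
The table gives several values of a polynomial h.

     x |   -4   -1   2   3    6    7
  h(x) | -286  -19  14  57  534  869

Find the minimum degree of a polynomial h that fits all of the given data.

Divided differences on the nodes -4, -1, 2, 3, 6, 7:
  order 0: -286  -19  14  57  534  869
  order 1: 89  11  43  159  335
  order 2: -13  8  29  44
  order 3: 3  3  3
  order 4: 0  0
  order 5: 0
The order-3 divided differences are all 3 (nonzero) and every higher order vanishes, so the data lies on a polynomial of degree exactly 3.

3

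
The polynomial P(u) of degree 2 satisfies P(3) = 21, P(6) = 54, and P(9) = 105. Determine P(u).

P(u) = u^2 + 2u + 6

Write P(u) = au^2 + bu + c. Substituting each data point gives a linear system:
  9a + 3b + c = 21
  36a + 6b + c = 54
  81a + 9b + c = 105
Solving the system yields a = 1, b = 2, c = 6.
So P(u) = u² + 2u + 6.
Check: P(9) = 105. ✓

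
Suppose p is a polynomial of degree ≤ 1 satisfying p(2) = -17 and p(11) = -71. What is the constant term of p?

Write p(s) = as + b. Substituting each data point gives a linear system:
  2a + b = -17
  11a + b = -71
Solving the system yields a = -6, b = -5.
So p(s) = -6s - 5.
The constant term is -5.

-5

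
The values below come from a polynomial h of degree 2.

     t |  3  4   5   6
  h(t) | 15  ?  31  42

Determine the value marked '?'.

On equispaced nodes a degree-2 polynomial has vanishing third forward difference, so
  - h(3) + 3·h(4) - 3·h(5) + h(6) = 0.
Substituting the known values and solving for h(4):
  3·h(4) = 66
  h(4) = 22.

22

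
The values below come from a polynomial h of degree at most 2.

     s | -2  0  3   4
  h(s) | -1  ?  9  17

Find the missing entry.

The 3 known points determine the degree-2 polynomial uniquely.
Write h(s) = as^2 + bs + c. Substituting each data point gives a linear system:
  4a - 2b + c = -1
  9a + 3b + c = 9
  16a + 4b + c = 17
Solving the system yields a = 1, b = 1, c = -3.
So h(s) = s^2 + s - 3.
Then h(0) = -3.

-3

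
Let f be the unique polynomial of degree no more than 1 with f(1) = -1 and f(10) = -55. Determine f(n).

f(n) = -6n + 5

Using the Lagrange interpolation formula with nodes 1, 10:
  L_0(n) = (n - 10) / -9
  L_1(n) = (n - 1) / 9
Then f(n) = -1·L_0(n) - 55·L_1(n).
Expanding and collecting terms gives f(n) = -6n + 5.
Check: f(10) = -55. ✓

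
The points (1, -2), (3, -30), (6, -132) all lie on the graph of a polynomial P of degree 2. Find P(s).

Using the Lagrange interpolation formula with nodes 1, 3, 6:
  L_0(s) = (s - 3)(s - 6) / 10
  L_1(s) = (s - 1)(s - 6) / -6
  L_2(s) = (s - 1)(s - 3) / 15
Then P(s) = -2·L_0(s) - 30·L_1(s) - 132·L_2(s).
Expanding and collecting terms gives P(s) = -4s^2 + 2s.
Check: P(3) = -30. ✓

P(s) = -4s^2 + 2s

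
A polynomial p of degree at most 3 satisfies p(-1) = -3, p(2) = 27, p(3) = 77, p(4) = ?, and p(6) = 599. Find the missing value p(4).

The 4 known points determine the degree-3 polynomial uniquely.
Write p(x) = ax^3 + bx^2 + cx + d. Substituting each data point gives a linear system:
  -a + b - c + d = -3
  8a + 4b + 2c + d = 27
  27a + 9b + 3c + d = 77
  216a + 36b + 6c + d = 599
Solving the system yields a = 3, b = -2, c = 3, d = 5.
So p(x) = 3x^3 - 2x^2 + 3x + 5.
Then p(4) = 177.

177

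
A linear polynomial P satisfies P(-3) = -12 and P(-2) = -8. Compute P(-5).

-20

Write P(u) = au + b. Substituting each data point gives a linear system:
  -3a + b = -12
  -2a + b = -8
Solving the system yields a = 4, b = 0.
So P(u) = 4u.
Then P(-5) = -20.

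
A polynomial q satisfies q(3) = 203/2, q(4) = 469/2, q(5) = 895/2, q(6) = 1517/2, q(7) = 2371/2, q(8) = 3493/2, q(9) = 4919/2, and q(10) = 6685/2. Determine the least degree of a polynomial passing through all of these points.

Forward differences of the values at t = 3, 4, 5, 6, 7, 8, 9, 10:
  q  : 203/2  469/2  895/2  1517/2  2371/2  3493/2  4919/2  6685/2
  Δ  : 133  213  311  427  561  713  883
  Δ^2: 80  98  116  134  152  170
  Δ^3: 18  18  18  18  18
  Δ^4: 0  0  0  0
  Δ^5: 0  0  0
  Δ^6: 0  0
  Δ^7: 0
The third differences are constant (18) and nonzero, while all higher differences vanish, so the minimal degree is 3.

3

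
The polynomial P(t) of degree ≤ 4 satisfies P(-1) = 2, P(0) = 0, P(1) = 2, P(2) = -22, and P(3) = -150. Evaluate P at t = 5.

Using the Lagrange interpolation formula with nodes -1, 0, 1, 2, 3:
  L_0(t) = t(t - 1)(t - 2)(t - 3) / 24
  L_1(t) = (t + 1)(t - 1)(t - 2)(t - 3) / -6
  L_2(t) = (t + 1)t(t - 2)(t - 3) / 4
  L_3(t) = (t + 1)t(t - 1)(t - 3) / -6
  L_4(t) = (t + 1)t(t - 1)(t - 2) / 24
Then P(t) = 2·L_0(t) + 0·L_1(t) + 2·L_2(t) - 22·L_3(t) - 150·L_4(t).
Expanding and collecting terms gives P(t) = -2t^4 - t^3 + 4t^2 + t.
Evaluating at t = 5: P(5) = -1270.

-1270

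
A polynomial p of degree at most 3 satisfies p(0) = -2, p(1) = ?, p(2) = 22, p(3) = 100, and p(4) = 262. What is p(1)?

On equispaced nodes a degree-3 polynomial has vanishing fourth forward difference, so
  p(0) - 4·p(1) + 6·p(2) - 4·p(3) + p(4) = 0.
Substituting the known values and solving for p(1):
  -4·p(1) = 8
  p(1) = -2.

-2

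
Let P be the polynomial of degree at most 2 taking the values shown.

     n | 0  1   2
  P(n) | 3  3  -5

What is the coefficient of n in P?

Write P(n) = an^2 + bn + c. Substituting each data point gives a linear system:
  c = 3
  a + b + c = 3
  4a + 2b + c = -5
Solving the system yields a = -4, b = 4, c = 3.
So P(n) = -4n^2 + 4n + 3.
The coefficient of n is 4.

4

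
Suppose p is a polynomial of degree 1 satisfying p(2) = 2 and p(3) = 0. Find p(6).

Write p(x) = ax + b. Substituting each data point gives a linear system:
  2a + b = 2
  3a + b = 0
Solving the system yields a = -2, b = 6.
So p(x) = -2x + 6.
Then p(6) = -6.

-6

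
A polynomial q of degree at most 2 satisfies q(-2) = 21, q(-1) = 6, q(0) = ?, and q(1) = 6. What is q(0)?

The 3 known points determine the degree-2 polynomial uniquely.
Write q(u) = au^2 + bu + c. Substituting each data point gives a linear system:
  4a - 2b + c = 21
  a - b + c = 6
  a + b + c = 6
Solving the system yields a = 5, b = 0, c = 1.
So q(u) = 5u^2 + 1.
Then q(0) = 1.

1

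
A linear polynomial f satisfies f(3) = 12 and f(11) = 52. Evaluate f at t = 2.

Using the Lagrange interpolation formula with nodes 3, 11:
  L_0(t) = (t - 11) / -8
  L_1(t) = (t - 3) / 8
Then f(t) = 12·L_0(t) + 52·L_1(t).
Expanding and collecting terms gives f(t) = 5t - 3.
Evaluating at t = 2: f(2) = 7.

7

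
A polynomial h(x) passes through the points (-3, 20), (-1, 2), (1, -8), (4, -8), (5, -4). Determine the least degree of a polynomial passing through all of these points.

2

Divided differences on the nodes -3, -1, 1, 4, 5:
  order 0: 20  2  -8  -8  -4
  order 1: -9  -5  0  4
  order 2: 1  1  1
  order 3: 0  0
  order 4: 0
The order-2 divided differences are all 1 (nonzero) and every higher order vanishes, so the data lies on a polynomial of degree exactly 2.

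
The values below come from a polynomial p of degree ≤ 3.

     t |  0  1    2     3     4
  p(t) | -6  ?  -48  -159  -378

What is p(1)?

On equispaced nodes a degree-3 polynomial has vanishing fourth forward difference, so
  p(0) - 4·p(1) + 6·p(2) - 4·p(3) + p(4) = 0.
Substituting the known values and solving for p(1):
  -4·p(1) = 36
  p(1) = -9.

-9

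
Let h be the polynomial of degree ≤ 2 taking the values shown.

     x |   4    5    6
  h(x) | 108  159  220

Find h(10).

564

Forward differences of the values at x = 4, 5, 6:
  h  : 108  159  220
  Δ  : 51  61
  Δ^2: 10
The second differences are constant, confirming degree 2.
Interpolating (Newton forward form) and evaluating at x = 10 gives h(10) = 564.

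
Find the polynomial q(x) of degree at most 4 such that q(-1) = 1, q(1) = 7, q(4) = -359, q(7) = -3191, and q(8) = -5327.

q(x) = -x^4 - 3x^3 + 4x^2 + 6x + 1

Write q(x) = ax^4 + bx^3 + cx^2 + dx + e. Substituting each data point gives a linear system:
  a - b + c - d + e = 1
  a + b + c + d + e = 7
  256a + 64b + 16c + 4d + e = -359
  2401a + 343b + 49c + 7d + e = -3191
  4096a + 512b + 64c + 8d + e = -5327
Solving the system yields a = -1, b = -3, c = 4, d = 6, e = 1.
So q(x) = -x^4 - 3x^3 + 4x^2 + 6x + 1.
Check: q(7) = -3191. ✓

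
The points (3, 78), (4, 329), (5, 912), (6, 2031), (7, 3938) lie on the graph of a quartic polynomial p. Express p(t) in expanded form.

Write p(t) = at^4 + bt^3 + ct^2 + dt + e. Substituting each data point gives a linear system:
  81a + 27b + 9c + 3d + e = 78
  256a + 64b + 16c + 4d + e = 329
  625a + 125b + 25c + 5d + e = 912
  1296a + 216b + 36c + 6d + e = 2031
  2401a + 343b + 49c + 7d + e = 3938
Solving the system yields a = 2, b = -2, c = -4, d = 3, e = -3.
So p(t) = 2t⁴ - 2t³ - 4t² + 3t - 3.
Check: p(3) = 78. ✓

p(t) = 2t^4 - 2t^3 - 4t^2 + 3t - 3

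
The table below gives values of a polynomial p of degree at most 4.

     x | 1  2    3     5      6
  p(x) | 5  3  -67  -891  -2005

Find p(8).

-6897

Write p(x) = ax^4 + bx^3 + cx^2 + dx + e. Substituting each data point gives a linear system:
  a + b + c + d + e = 5
  16a + 8b + 4c + 2d + e = 3
  81a + 27b + 9c + 3d + e = -67
  625a + 125b + 25c + 5d + e = -891
  1296a + 216b + 36c + 6d + e = -2005
Solving the system yields a = -2, b = 2, c = 4, d = 2, e = -1.
So p(x) = -2x⁴ + 2x³ + 4x² + 2x - 1.
Then p(8) = -6897.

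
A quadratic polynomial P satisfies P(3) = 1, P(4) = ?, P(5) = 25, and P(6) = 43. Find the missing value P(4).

11

On equispaced nodes a degree-2 polynomial has vanishing third forward difference, so
  - P(3) + 3·P(4) - 3·P(5) + P(6) = 0.
Substituting the known values and solving for P(4):
  3·P(4) = 33
  P(4) = 11.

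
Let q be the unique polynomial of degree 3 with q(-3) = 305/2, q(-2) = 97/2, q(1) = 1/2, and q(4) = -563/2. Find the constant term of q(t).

Write q(t) = at^3 + bt^2 + ct + d. Substituting each data point gives a linear system:
  -27a + 9b - 3c + d = 305/2
  -8a + 4b - 2c + d = 97/2
  a + b + c + d = 1/2
  64a + 16b + 4c + d = -563/2
Solving the system yields a = -5, b = 2, c = 1, d = 5/2.
So q(t) = -5t^3 + 2t^2 + t + 5/2.
The constant term is 5/2.

5/2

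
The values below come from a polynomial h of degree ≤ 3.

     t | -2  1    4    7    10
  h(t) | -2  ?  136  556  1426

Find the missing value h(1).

4

The 4 known points determine the degree-3 polynomial uniquely.
Write h(t) = at^3 + bt^2 + ct + d. Substituting each data point gives a linear system:
  -8a + 4b - 2c + d = -2
  64a + 16b + 4c + d = 136
  343a + 49b + 7c + d = 556
  1000a + 100b + 10c + d = 1426
Solving the system yields a = 1, b = 4, c = 3, d = -4.
So h(t) = t^3 + 4t^2 + 3t - 4.
Then h(1) = 4.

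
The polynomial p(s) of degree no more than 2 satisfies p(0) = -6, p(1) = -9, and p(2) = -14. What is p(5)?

Write p(s) = as^2 + bs + c. Substituting each data point gives a linear system:
  c = -6
  a + b + c = -9
  4a + 2b + c = -14
Solving the system yields a = -1, b = -2, c = -6.
So p(s) = -s^2 - 2s - 6.
Then p(5) = -41.

-41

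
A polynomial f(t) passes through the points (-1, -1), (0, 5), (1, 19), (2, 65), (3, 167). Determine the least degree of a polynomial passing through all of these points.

3

Forward differences of the values at t = -1, 0, 1, 2, 3:
  f  : -1  5  19  65  167
  Δ  : 6  14  46  102
  Δ^2: 8  32  56
  Δ^3: 24  24
  Δ^4: 0
The third differences are constant (24) and nonzero, while all higher differences vanish, so the minimal degree is 3.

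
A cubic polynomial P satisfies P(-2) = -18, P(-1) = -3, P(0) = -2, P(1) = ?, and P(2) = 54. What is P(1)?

9

On equispaced nodes a degree-3 polynomial has vanishing fourth forward difference, so
  P(-2) - 4·P(-1) + 6·P(0) - 4·P(1) + P(2) = 0.
Substituting the known values and solving for P(1):
  -4·P(1) = -36
  P(1) = 9.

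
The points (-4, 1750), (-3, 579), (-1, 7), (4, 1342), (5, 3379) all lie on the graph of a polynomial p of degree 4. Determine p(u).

Write p(u) = au^4 + bu^3 + cu^2 + du + e. Substituting each data point gives a linear system:
  256a - 64b + 16c - 4d + e = 1750
  81a - 27b + 9c - 3d + e = 579
  a - b + c - d + e = 7
  256a + 64b + 16c + 4d + e = 1342
  625a + 125b + 25c + 5d + e = 3379
Solving the system yields a = 6, b = -3, c = 1, d = -3, e = -6.
So p(u) = 6u^4 - 3u^3 + u^2 - 3u - 6.
Check: p(-1) = 7. ✓

p(u) = 6u^4 - 3u^3 + u^2 - 3u - 6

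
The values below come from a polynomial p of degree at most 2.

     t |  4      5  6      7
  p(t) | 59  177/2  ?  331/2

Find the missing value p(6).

The 3 known points determine the degree-2 polynomial uniquely.
Write p(t) = at^2 + bt + c. Substituting each data point gives a linear system:
  16a + 4b + c = 59
  25a + 5b + c = 177/2
  49a + 7b + c = 331/2
Solving the system yields a = 3, b = 5/2, c = 1.
So p(t) = 3t^2 + (5/2)t + 1.
Then p(6) = 124.

124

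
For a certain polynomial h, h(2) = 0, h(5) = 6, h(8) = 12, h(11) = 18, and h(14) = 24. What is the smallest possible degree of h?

Forward differences of the values at x = 2, 5, 8, 11, 14:
  h  : 0  6  12  18  24
  Δ  : 6  6  6  6
  Δ^2: 0  0  0
  Δ^3: 0  0
  Δ^4: 0
The first differences are constant (6) and nonzero, while all higher differences vanish, so the minimal degree is 1.

1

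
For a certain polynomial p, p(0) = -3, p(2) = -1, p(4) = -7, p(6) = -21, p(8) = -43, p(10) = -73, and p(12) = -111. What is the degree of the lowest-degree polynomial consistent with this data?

Forward differences of the values at n = 0, 2, 4, 6, 8, 10, 12:
  p  : -3  -1  -7  -21  -43  -73  -111
  Δ  : 2  -6  -14  -22  -30  -38
  Δ^2: -8  -8  -8  -8  -8
  Δ^3: 0  0  0  0
  Δ^4: 0  0  0
  Δ^5: 0  0
  Δ^6: 0
The second differences are constant (-8) and nonzero, while all higher differences vanish, so the minimal degree is 2.

2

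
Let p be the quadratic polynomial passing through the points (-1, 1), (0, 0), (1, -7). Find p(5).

-95

Using the Lagrange interpolation formula with nodes -1, 0, 1:
  L_0(x) = x(x - 1) / 2
  L_1(x) = (x + 1)(x - 1) / -1
  L_2(x) = (x + 1)x / 2
Then p(x) = 1·L_0(x) + 0·L_1(x) - 7·L_2(x).
Expanding and collecting terms gives p(x) = -3x^2 - 4x.
Evaluating at x = 5: p(5) = -95.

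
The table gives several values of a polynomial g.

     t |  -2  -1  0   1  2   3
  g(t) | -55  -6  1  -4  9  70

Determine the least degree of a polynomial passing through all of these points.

Forward differences of the values at t = -2, -1, 0, 1, 2, 3:
  g  : -55  -6  1  -4  9  70
  Δ  : 49  7  -5  13  61
  Δ^2: -42  -12  18  48
  Δ^3: 30  30  30
  Δ^4: 0  0
  Δ^5: 0
The third differences are constant (30) and nonzero, while all higher differences vanish, so the minimal degree is 3.

3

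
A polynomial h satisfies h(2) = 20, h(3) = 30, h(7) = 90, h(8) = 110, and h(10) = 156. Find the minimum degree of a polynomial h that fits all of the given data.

2

Divided differences on the nodes 2, 3, 7, 8, 10:
  order 0: 20  30  90  110  156
  order 1: 10  15  20  23
  order 2: 1  1  1
  order 3: 0  0
  order 4: 0
The order-2 divided differences are all 1 (nonzero) and every higher order vanishes, so the data lies on a polynomial of degree exactly 2.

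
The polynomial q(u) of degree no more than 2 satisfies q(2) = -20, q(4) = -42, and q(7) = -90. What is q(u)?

q(u) = -u^2 - 5u - 6

Write q(u) = au^2 + bu + c. Substituting each data point gives a linear system:
  4a + 2b + c = -20
  16a + 4b + c = -42
  49a + 7b + c = -90
Solving the system yields a = -1, b = -5, c = -6.
So q(u) = -u² - 5u - 6.
Check: q(2) = -20. ✓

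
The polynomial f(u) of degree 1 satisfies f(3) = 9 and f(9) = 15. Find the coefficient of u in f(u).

1

Write f(u) = au + b. Substituting each data point gives a linear system:
  3a + b = 9
  9a + b = 15
Solving the system yields a = 1, b = 6.
So f(u) = u + 6.
The leading coefficient is 1.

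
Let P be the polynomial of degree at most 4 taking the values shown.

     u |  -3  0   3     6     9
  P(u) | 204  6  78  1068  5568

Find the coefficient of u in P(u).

-3

Write P(u) = au^4 + bu^3 + cu^2 + du + e. Substituting each data point gives a linear system:
  81a - 27b + 9c - 3d + e = 204
  e = 6
  81a + 27b + 9c + 3d + e = 78
  1296a + 216b + 36c + 6d + e = 1068
  6561a + 729b + 81c + 9d + e = 5568
Solving the system yields a = 1, b = -2, c = 6, d = -3, e = 6.
So P(u) = u⁴ - 2u³ + 6u² - 3u + 6.
The coefficient of u is -3.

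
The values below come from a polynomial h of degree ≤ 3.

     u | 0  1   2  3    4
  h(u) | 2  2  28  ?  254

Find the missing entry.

104

On equispaced nodes a degree-3 polynomial has vanishing fourth forward difference, so
  h(0) - 4·h(1) + 6·h(2) - 4·h(3) + h(4) = 0.
Substituting the known values and solving for h(3):
  -4·h(3) = -416
  h(3) = 104.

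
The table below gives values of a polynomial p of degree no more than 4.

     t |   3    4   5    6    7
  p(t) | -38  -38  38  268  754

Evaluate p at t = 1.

-2

Forward differences of the values at t = 3, 4, 5, 6, 7:
  p  : -38  -38  38  268  754
  Δ  : 0  76  230  486
  Δ^2: 76  154  256
  Δ^3: 78  102
  Δ^4: 24
The fourth differences are constant, confirming degree 4.
Interpolating (Newton forward form) and evaluating at t = 1 gives p(1) = -2.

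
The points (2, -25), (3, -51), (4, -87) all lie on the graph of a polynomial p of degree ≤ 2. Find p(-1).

-7

Forward differences of the values at n = 2, 3, 4:
  p  : -25  -51  -87
  Δ  : -26  -36
  Δ^2: -10
The second differences are constant, confirming degree 2.
Interpolating (Newton forward form) and evaluating at n = -1 gives p(-1) = -7.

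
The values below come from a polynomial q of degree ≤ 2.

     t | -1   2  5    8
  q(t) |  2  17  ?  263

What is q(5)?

The 3 known points determine the degree-2 polynomial uniquely.
Write q(t) = at^2 + bt + c. Substituting each data point gives a linear system:
  a - b + c = 2
  4a + 2b + c = 17
  64a + 8b + c = 263
Solving the system yields a = 4, b = 1, c = -1.
So q(t) = 4t^2 + t - 1.
Then q(5) = 104.

104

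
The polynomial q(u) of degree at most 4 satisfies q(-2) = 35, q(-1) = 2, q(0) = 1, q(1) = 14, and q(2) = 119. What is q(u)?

q(u) = 4u^4 + 5u^3 + 3u^2 + u + 1

Using the Lagrange interpolation formula with nodes -2, -1, 0, 1, 2:
  L_0(u) = (u + 1)u(u - 1)(u - 2) / 24
  L_1(u) = (u + 2)u(u - 1)(u - 2) / -6
  L_2(u) = (u + 2)(u + 1)(u - 1)(u - 2) / 4
  L_3(u) = (u + 2)(u + 1)u(u - 2) / -6
  L_4(u) = (u + 2)(u + 1)u(u - 1) / 24
Then q(u) = 35·L_0(u) + 2·L_1(u) + 1·L_2(u) + 14·L_3(u) + 119·L_4(u).
Expanding and collecting terms gives q(u) = 4u^4 + 5u^3 + 3u^2 + u + 1.
Check: q(-2) = 35. ✓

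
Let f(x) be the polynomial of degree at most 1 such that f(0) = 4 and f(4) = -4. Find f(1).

Using the Lagrange interpolation formula with nodes 0, 4:
  L_0(x) = (x - 4) / -4
  L_1(x) = x / 4
Then f(x) = 4·L_0(x) - 4·L_1(x).
Expanding and collecting terms gives f(x) = -2x + 4.
Evaluating at x = 1: f(1) = 2.

2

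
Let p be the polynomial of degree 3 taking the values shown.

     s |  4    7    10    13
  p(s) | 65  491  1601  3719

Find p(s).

p(s) = 2s^3 - 4s^2 + 1

Using the Lagrange interpolation formula with nodes 4, 7, 10, 13:
  L_0(s) = (s - 7)(s - 10)(s - 13) / -162
  L_1(s) = (s - 4)(s - 10)(s - 13) / 54
  L_2(s) = (s - 4)(s - 7)(s - 13) / -54
  L_3(s) = (s - 4)(s - 7)(s - 10) / 162
Then p(s) = 65·L_0(s) + 491·L_1(s) + 1601·L_2(s) + 3719·L_3(s).
Expanding and collecting terms gives p(s) = 2s^3 - 4s^2 + 1.
Check: p(13) = 3719. ✓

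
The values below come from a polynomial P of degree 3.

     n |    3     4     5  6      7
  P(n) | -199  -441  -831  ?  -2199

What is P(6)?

-1405

The 4 known points determine the degree-3 polynomial uniquely.
Write P(n) = an^3 + bn^2 + cn + d. Substituting each data point gives a linear system:
  27a + 9b + 3c + d = -199
  64a + 16b + 4c + d = -441
  125a + 25b + 5c + d = -831
  343a + 49b + 7c + d = -2199
Solving the system yields a = -6, b = -2, c = -6, d = -1.
So P(n) = -6n³ - 2n² - 6n - 1.
Then P(6) = -1405.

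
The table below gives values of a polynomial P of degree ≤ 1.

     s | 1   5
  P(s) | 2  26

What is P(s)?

Using the Lagrange interpolation formula with nodes 1, 5:
  L_0(s) = (s - 5) / -4
  L_1(s) = (s - 1) / 4
Then P(s) = 2·L_0(s) + 26·L_1(s).
Expanding and collecting terms gives P(s) = 6s - 4.
Check: P(1) = 2. ✓

P(s) = 6s - 4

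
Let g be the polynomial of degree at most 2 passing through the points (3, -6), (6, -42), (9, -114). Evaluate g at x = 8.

Using the Lagrange interpolation formula with nodes 3, 6, 9:
  L_0(x) = (x - 6)(x - 9) / 18
  L_1(x) = (x - 3)(x - 9) / -9
  L_2(x) = (x - 3)(x - 6) / 18
Then g(x) = -6·L_0(x) - 42·L_1(x) - 114·L_2(x).
Expanding and collecting terms gives g(x) = -2x^2 + 6x - 6.
Evaluating at x = 8: g(8) = -86.

-86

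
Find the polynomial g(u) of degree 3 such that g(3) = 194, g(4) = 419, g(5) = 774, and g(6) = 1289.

Write g(u) = au^3 + bu^2 + cu + d. Substituting each data point gives a linear system:
  27a + 9b + 3c + d = 194
  64a + 16b + 4c + d = 419
  125a + 25b + 5c + d = 774
  216a + 36b + 6c + d = 1289
Solving the system yields a = 5, b = 5, c = 5, d = -1.
So g(u) = 5u^3 + 5u^2 + 5u - 1.
Check: g(3) = 194. ✓

g(u) = 5u^3 + 5u^2 + 5u - 1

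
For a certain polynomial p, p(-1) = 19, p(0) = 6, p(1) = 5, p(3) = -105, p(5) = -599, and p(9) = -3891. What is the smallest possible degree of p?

Divided differences on the nodes -1, 0, 1, 3, 5, 9:
  order 0: 19  6  5  -105  -599  -3891
  order 1: -13  -1  -55  -247  -823
  order 2: 6  -18  -48  -96
  order 3: -6  -6  -6
  order 4: 0  0
  order 5: 0
The order-3 divided differences are all -6 (nonzero) and every higher order vanishes, so the data lies on a polynomial of degree exactly 3.

3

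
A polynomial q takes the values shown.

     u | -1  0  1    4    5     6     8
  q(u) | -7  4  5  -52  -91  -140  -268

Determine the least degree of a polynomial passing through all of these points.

2

Divided differences on the nodes -1, 0, 1, 4, 5, 6, 8:
  order 0: -7  4  5  -52  -91  -140  -268
  order 1: 11  1  -19  -39  -49  -64
  order 2: -5  -5  -5  -5  -5
  order 3: 0  0  0  0
  order 4: 0  0  0
  order 5: 0  0
  order 6: 0
The order-2 divided differences are all -5 (nonzero) and every higher order vanishes, so the data lies on a polynomial of degree exactly 2.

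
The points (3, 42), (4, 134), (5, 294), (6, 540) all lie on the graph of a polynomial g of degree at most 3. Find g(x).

Write g(x) = ax^3 + bx^2 + cx + d. Substituting each data point gives a linear system:
  27a + 9b + 3c + d = 42
  64a + 16b + 4c + d = 134
  125a + 25b + 5c + d = 294
  216a + 36b + 6c + d = 540
Solving the system yields a = 3, b = -2, c = -5, d = -6.
So g(x) = 3x³ - 2x² - 5x - 6.
Check: g(6) = 540. ✓

g(x) = 3x^3 - 2x^2 - 5x - 6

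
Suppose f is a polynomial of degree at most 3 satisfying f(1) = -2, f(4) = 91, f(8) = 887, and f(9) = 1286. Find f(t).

f(t) = 2t^3 - 2t^2 - t - 1

Using the Lagrange interpolation formula with nodes 1, 4, 8, 9:
  L_0(t) = (t - 4)(t - 8)(t - 9) / -168
  L_1(t) = (t - 1)(t - 8)(t - 9) / 60
  L_2(t) = (t - 1)(t - 4)(t - 9) / -28
  L_3(t) = (t - 1)(t - 4)(t - 8) / 40
Then f(t) = -2·L_0(t) + 91·L_1(t) + 887·L_2(t) + 1286·L_3(t).
Expanding and collecting terms gives f(t) = 2t^3 - 2t^2 - t - 1.
Check: f(1) = -2. ✓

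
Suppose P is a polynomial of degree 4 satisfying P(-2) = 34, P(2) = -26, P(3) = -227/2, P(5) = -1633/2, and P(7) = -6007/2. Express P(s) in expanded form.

P(s) = -s^4 - (5/2)s^3 + 6s^2 - 5s - 4

Write P(s) = as^4 + bs^3 + cs^2 + ds + e. Substituting each data point gives a linear system:
  16a - 8b + 4c - 2d + e = 34
  16a + 8b + 4c + 2d + e = -26
  81a + 27b + 9c + 3d + e = -227/2
  625a + 125b + 25c + 5d + e = -1633/2
  2401a + 343b + 49c + 7d + e = -6007/2
Solving the system yields a = -1, b = -5/2, c = 6, d = -5, e = -4.
So P(s) = -s^4 - (5/2)s^3 + 6s^2 - 5s - 4.
Check: P(5) = -1633/2. ✓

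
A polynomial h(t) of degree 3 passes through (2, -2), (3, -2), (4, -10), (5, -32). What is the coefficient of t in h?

Write h(t) = at^3 + bt^2 + ct + d. Substituting each data point gives a linear system:
  8a + 4b + 2c + d = -2
  27a + 9b + 3c + d = -2
  64a + 16b + 4c + d = -10
  125a + 25b + 5c + d = -32
Solving the system yields a = -1, b = 5, c = -6, d = -2.
So h(t) = -t³ + 5t² - 6t - 2.
The coefficient of t is -6.

-6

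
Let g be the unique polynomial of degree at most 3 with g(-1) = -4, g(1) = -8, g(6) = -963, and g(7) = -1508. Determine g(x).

g(x) = -4x^3 - 3x^2 + 2x - 3

Using the Lagrange interpolation formula with nodes -1, 1, 6, 7:
  L_0(x) = (x - 1)(x - 6)(x - 7) / -112
  L_1(x) = (x + 1)(x - 6)(x - 7) / 60
  L_2(x) = (x + 1)(x - 1)(x - 7) / -35
  L_3(x) = (x + 1)(x - 1)(x - 6) / 48
Then g(x) = -4·L_0(x) - 8·L_1(x) - 963·L_2(x) - 1508·L_3(x).
Expanding and collecting terms gives g(x) = -4x³ - 3x² + 2x - 3.
Check: g(7) = -1508. ✓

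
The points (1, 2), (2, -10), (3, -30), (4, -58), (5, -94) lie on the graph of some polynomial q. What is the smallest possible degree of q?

2

Forward differences of the values at n = 1, 2, 3, 4, 5:
  q  : 2  -10  -30  -58  -94
  Δ  : -12  -20  -28  -36
  Δ^2: -8  -8  -8
  Δ^3: 0  0
  Δ^4: 0
The second differences are constant (-8) and nonzero, while all higher differences vanish, so the minimal degree is 2.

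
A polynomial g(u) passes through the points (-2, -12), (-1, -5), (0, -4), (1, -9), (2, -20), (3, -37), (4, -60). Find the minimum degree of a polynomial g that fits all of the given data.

Forward differences of the values at u = -2, -1, 0, 1, 2, 3, 4:
  g  : -12  -5  -4  -9  -20  -37  -60
  Δ  : 7  1  -5  -11  -17  -23
  Δ^2: -6  -6  -6  -6  -6
  Δ^3: 0  0  0  0
  Δ^4: 0  0  0
  Δ^5: 0  0
  Δ^6: 0
The second differences are constant (-6) and nonzero, while all higher differences vanish, so the minimal degree is 2.

2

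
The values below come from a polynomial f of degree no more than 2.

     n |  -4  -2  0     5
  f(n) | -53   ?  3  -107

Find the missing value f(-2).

The 3 known points determine the degree-2 polynomial uniquely.
Write f(n) = an^2 + bn + c. Substituting each data point gives a linear system:
  16a - 4b + c = -53
  c = 3
  25a + 5b + c = -107
Solving the system yields a = -4, b = -2, c = 3.
So f(n) = -4n² - 2n + 3.
Then f(-2) = -9.

-9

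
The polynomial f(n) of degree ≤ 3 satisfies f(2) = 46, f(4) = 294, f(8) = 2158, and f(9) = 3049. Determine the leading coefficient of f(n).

Write f(n) = an^3 + bn^2 + cn + d. Substituting each data point gives a linear system:
  8a + 4b + 2c + d = 46
  64a + 16b + 4c + d = 294
  512a + 64b + 8c + d = 2158
  729a + 81b + 9c + d = 3049
Solving the system yields a = 4, b = 1, c = 6, d = -2.
So f(n) = 4n³ + n² + 6n - 2.
The leading coefficient is 4.

4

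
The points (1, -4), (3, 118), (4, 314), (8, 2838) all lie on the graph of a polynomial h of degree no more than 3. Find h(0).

Using the Lagrange interpolation formula with nodes 1, 3, 4, 8:
  L_0(u) = (u - 3)(u - 4)(u - 8) / -42
  L_1(u) = (u - 1)(u - 4)(u - 8) / 10
  L_2(u) = (u - 1)(u - 3)(u - 8) / -12
  L_3(u) = (u - 1)(u - 3)(u - 4) / 140
Then h(u) = -4·L_0(u) + 118·L_1(u) + 314·L_2(u) + 2838·L_3(u).
Expanding and collecting terms gives h(u) = 6u^3 - 3u^2 - 5u - 2.
Evaluating at u = 0: h(0) = -2.

-2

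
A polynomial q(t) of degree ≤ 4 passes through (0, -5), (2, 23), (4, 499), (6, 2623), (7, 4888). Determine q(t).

Write q(t) = at^4 + bt^3 + ct^2 + dt + e. Substituting each data point gives a linear system:
  e = -5
  16a + 8b + 4c + 2d + e = 23
  256a + 64b + 16c + 4d + e = 499
  1296a + 216b + 36c + 6d + e = 2623
  2401a + 343b + 49c + 7d + e = 4888
Solving the system yields a = 2, b = 1, c = -6, d = 6, e = -5.
So q(t) = 2t⁴ + t³ - 6t² + 6t - 5.
Check: q(4) = 499. ✓

q(t) = 2t^4 + t^3 - 6t^2 + 6t - 5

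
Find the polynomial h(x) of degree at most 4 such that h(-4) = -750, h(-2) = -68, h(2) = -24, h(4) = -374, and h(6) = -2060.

Write h(x) = ax^4 + bx^3 + cx^2 + dx + e. Substituting each data point gives a linear system:
  256a - 64b + 16c - 4d + e = -750
  16a - 8b + 4c - 2d + e = -68
  16a + 8b + 4c + 2d + e = -24
  256a + 64b + 16c + 4d + e = -374
  1296a + 216b + 36c + 6d + e = -2060
Solving the system yields a = -2, b = 3, c = -3, d = -1, e = -2.
So h(x) = -2x^4 + 3x^3 - 3x^2 - x - 2.
Check: h(-2) = -68. ✓

h(x) = -2x^4 + 3x^3 - 3x^2 - x - 2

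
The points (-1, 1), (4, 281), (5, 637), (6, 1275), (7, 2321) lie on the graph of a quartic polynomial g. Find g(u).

g(u) = u^4 - u^3 + 5u^2 + 3u - 3

Write g(u) = au^4 + bu^3 + cu^2 + du + e. Substituting each data point gives a linear system:
  a - b + c - d + e = 1
  256a + 64b + 16c + 4d + e = 281
  625a + 125b + 25c + 5d + e = 637
  1296a + 216b + 36c + 6d + e = 1275
  2401a + 343b + 49c + 7d + e = 2321
Solving the system yields a = 1, b = -1, c = 5, d = 3, e = -3.
So g(u) = u^4 - u^3 + 5u^2 + 3u - 3.
Check: g(4) = 281. ✓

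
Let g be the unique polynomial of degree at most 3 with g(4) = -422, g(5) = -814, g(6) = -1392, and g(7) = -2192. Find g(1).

-2

Write g(t) = at^3 + bt^2 + ct + d. Substituting each data point gives a linear system:
  64a + 16b + 4c + d = -422
  125a + 25b + 5c + d = -814
  216a + 36b + 6c + d = -1392
  343a + 49b + 7c + d = -2192
Solving the system yields a = -6, b = -3, c = 1, d = 6.
So g(t) = -6t^3 - 3t^2 + t + 6.
Then g(1) = -2.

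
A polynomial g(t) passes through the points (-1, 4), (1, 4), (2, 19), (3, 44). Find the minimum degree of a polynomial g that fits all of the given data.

2

Divided differences on the nodes -1, 1, 2, 3:
  order 0: 4  4  19  44
  order 1: 0  15  25
  order 2: 5  5
  order 3: 0
The order-2 divided differences are all 5 (nonzero) and every higher order vanishes, so the data lies on a polynomial of degree exactly 2.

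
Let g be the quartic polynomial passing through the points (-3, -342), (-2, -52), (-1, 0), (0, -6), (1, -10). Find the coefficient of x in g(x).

Write g(x) = ax^4 + bx^3 + cx^2 + dx + e. Substituting each data point gives a linear system:
  81a - 27b + 9c - 3d + e = -342
  16a - 8b + 4c - 2d + e = -52
  a - b + c - d + e = 0
  e = -6
  a + b + c + d + e = -10
Solving the system yields a = -5, b = 0, c = 6, d = -5, e = -6.
So g(x) = -5x⁴ + 6x² - 5x - 6.
The coefficient of x is -5.

-5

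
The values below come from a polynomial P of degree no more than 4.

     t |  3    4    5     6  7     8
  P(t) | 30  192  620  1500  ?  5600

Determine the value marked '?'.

On equispaced nodes a degree-4 polynomial has vanishing fifth forward difference, so
  - P(3) + 5·P(4) - 10·P(5) + 10·P(6) - 5·P(7) + P(8) = 0.
Substituting the known values and solving for P(7):
  -5·P(7) = -15330
  P(7) = 3066.

3066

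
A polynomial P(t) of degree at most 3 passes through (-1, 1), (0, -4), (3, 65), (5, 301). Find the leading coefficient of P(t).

2

Write P(t) = at^3 + bt^2 + ct + d. Substituting each data point gives a linear system:
  -a + b - c + d = 1
  d = -4
  27a + 9b + 3c + d = 65
  125a + 25b + 5c + d = 301
Solving the system yields a = 2, b = 3, c = -4, d = -4.
So P(t) = 2t^3 + 3t^2 - 4t - 4.
The leading coefficient is 2.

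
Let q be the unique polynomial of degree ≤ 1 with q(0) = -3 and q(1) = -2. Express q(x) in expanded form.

q(x) = x - 3

Write q(x) = ax + b. Substituting each data point gives a linear system:
  b = -3
  a + b = -2
Solving the system yields a = 1, b = -3.
So q(x) = x - 3.
Check: q(0) = -3. ✓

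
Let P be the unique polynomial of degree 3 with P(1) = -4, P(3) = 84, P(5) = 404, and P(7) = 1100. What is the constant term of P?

-6

Write P(s) = as^3 + bs^2 + cs + d. Substituting each data point gives a linear system:
  a + b + c + d = -4
  27a + 9b + 3c + d = 84
  125a + 25b + 5c + d = 404
  343a + 49b + 7c + d = 1100
Solving the system yields a = 3, b = 2, c = -3, d = -6.
So P(s) = 3s³ + 2s² - 3s - 6.
The constant term is -6.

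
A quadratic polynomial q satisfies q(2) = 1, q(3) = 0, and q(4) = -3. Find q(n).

q(n) = -n^2 + 4n - 3

Using the Lagrange interpolation formula with nodes 2, 3, 4:
  L_0(n) = (n - 3)(n - 4) / 2
  L_1(n) = (n - 2)(n - 4) / -1
  L_2(n) = (n - 2)(n - 3) / 2
Then q(n) = 1·L_0(n) + 0·L_1(n) - 3·L_2(n).
Expanding and collecting terms gives q(n) = -n^2 + 4n - 3.
Check: q(3) = 0. ✓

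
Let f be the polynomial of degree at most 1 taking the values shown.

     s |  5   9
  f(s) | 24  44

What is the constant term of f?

Write f(s) = as + b. Substituting each data point gives a linear system:
  5a + b = 24
  9a + b = 44
Solving the system yields a = 5, b = -1.
So f(s) = 5s - 1.
The constant term is -1.

-1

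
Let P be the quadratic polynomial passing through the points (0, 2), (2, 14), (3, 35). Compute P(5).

107

Write P(u) = au^2 + bu + c. Substituting each data point gives a linear system:
  c = 2
  4a + 2b + c = 14
  9a + 3b + c = 35
Solving the system yields a = 5, b = -4, c = 2.
So P(u) = 5u² - 4u + 2.
Then P(5) = 107.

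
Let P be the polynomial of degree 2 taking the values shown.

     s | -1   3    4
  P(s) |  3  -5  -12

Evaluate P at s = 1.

3

Write P(s) = as^2 + bs + c. Substituting each data point gives a linear system:
  a - b + c = 3
  9a + 3b + c = -5
  16a + 4b + c = -12
Solving the system yields a = -1, b = 0, c = 4.
So P(s) = -s^2 + 4.
Then P(1) = 3.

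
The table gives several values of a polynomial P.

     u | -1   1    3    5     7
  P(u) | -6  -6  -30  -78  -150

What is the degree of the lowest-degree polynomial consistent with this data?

2

Forward differences of the values at u = -1, 1, 3, 5, 7:
  P  : -6  -6  -30  -78  -150
  Δ  : 0  -24  -48  -72
  Δ^2: -24  -24  -24
  Δ^3: 0  0
  Δ^4: 0
The second differences are constant (-24) and nonzero, while all higher differences vanish, so the minimal degree is 2.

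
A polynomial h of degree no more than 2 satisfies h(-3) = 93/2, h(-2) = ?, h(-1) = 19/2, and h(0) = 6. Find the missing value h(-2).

23

On equispaced nodes a degree-2 polynomial has vanishing third forward difference, so
  - h(-3) + 3·h(-2) - 3·h(-1) + h(0) = 0.
Substituting the known values and solving for h(-2):
  3·h(-2) = 69
  h(-2) = 23.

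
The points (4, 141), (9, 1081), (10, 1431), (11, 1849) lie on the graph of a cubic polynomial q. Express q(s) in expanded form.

q(s) = s^3 + 4s^2 + 3s + 1

Using the Lagrange interpolation formula with nodes 4, 9, 10, 11:
  L_0(s) = (s - 9)(s - 10)(s - 11) / -210
  L_1(s) = (s - 4)(s - 10)(s - 11) / 10
  L_2(s) = (s - 4)(s - 9)(s - 11) / -6
  L_3(s) = (s - 4)(s - 9)(s - 10) / 14
Then q(s) = 141·L_0(s) + 1081·L_1(s) + 1431·L_2(s) + 1849·L_3(s).
Expanding and collecting terms gives q(s) = s^3 + 4s^2 + 3s + 1.
Check: q(4) = 141. ✓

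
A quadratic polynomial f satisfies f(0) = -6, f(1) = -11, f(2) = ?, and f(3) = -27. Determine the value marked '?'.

-18

The 3 known points determine the degree-2 polynomial uniquely.
Write f(t) = at^2 + bt + c. Substituting each data point gives a linear system:
  c = -6
  a + b + c = -11
  9a + 3b + c = -27
Solving the system yields a = -1, b = -4, c = -6.
So f(t) = -t^2 - 4t - 6.
Then f(2) = -18.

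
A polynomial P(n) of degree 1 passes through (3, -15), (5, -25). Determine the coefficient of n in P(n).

-5

Write P(n) = an + b. Substituting each data point gives a linear system:
  3a + b = -15
  5a + b = -25
Solving the system yields a = -5, b = 0.
So P(n) = -5n.
The leading coefficient is -5.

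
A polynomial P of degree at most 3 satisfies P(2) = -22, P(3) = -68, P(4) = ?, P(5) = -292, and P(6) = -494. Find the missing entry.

On equispaced nodes a degree-3 polynomial has vanishing fourth forward difference, so
  P(2) - 4·P(3) + 6·P(4) - 4·P(5) + P(6) = 0.
Substituting the known values and solving for P(4):
  6·P(4) = -924
  P(4) = -154.

-154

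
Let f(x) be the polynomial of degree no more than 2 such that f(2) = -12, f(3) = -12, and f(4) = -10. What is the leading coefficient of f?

1

Write f(x) = ax^2 + bx + c. Substituting each data point gives a linear system:
  4a + 2b + c = -12
  9a + 3b + c = -12
  16a + 4b + c = -10
Solving the system yields a = 1, b = -5, c = -6.
So f(x) = x^2 - 5x - 6.
The leading coefficient is 1.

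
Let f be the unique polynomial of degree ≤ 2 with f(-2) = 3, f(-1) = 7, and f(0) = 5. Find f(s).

f(s) = -3s^2 - 5s + 5

Using the Lagrange interpolation formula with nodes -2, -1, 0:
  L_0(s) = (s + 1)s / 2
  L_1(s) = (s + 2)s / -1
  L_2(s) = (s + 2)(s + 1) / 2
Then f(s) = 3·L_0(s) + 7·L_1(s) + 5·L_2(s).
Expanding and collecting terms gives f(s) = -3s^2 - 5s + 5.
Check: f(0) = 5. ✓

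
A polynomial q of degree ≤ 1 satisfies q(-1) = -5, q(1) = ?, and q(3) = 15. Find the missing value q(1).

5

On equispaced nodes a degree-1 polynomial has vanishing second forward difference, so
  q(-1) - 2·q(1) + q(3) = 0.
Substituting the known values and solving for q(1):
  -2·q(1) = -10
  q(1) = 5.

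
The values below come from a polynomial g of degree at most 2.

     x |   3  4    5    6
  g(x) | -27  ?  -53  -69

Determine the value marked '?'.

On equispaced nodes a degree-2 polynomial has vanishing third forward difference, so
  - g(3) + 3·g(4) - 3·g(5) + g(6) = 0.
Substituting the known values and solving for g(4):
  3·g(4) = -117
  g(4) = -39.

-39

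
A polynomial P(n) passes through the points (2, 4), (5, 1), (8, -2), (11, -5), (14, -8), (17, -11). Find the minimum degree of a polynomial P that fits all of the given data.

Forward differences of the values at n = 2, 5, 8, 11, 14, 17:
  P  : 4  1  -2  -5  -8  -11
  Δ  : -3  -3  -3  -3  -3
  Δ^2: 0  0  0  0
  Δ^3: 0  0  0
  Δ^4: 0  0
  Δ^5: 0
The first differences are constant (-3) and nonzero, while all higher differences vanish, so the minimal degree is 1.

1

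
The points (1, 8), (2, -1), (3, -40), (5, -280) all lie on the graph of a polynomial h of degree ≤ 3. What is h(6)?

-517

Write h(s) = as^3 + bs^2 + cs + d. Substituting each data point gives a linear system:
  a + b + c + d = 8
  8a + 4b + 2c + d = -1
  27a + 9b + 3c + d = -40
  125a + 25b + 5c + d = -280
Solving the system yields a = -3, b = 3, c = 3, d = 5.
So h(s) = -3s³ + 3s² + 3s + 5.
Then h(6) = -517.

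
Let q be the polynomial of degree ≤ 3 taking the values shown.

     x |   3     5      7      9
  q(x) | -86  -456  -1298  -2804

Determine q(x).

q(x) = -4x^3 + x^2 + 3x + 4

Write q(x) = ax^3 + bx^2 + cx + d. Substituting each data point gives a linear system:
  27a + 9b + 3c + d = -86
  125a + 25b + 5c + d = -456
  343a + 49b + 7c + d = -1298
  729a + 81b + 9c + d = -2804
Solving the system yields a = -4, b = 1, c = 3, d = 4.
So q(x) = -4x^3 + x^2 + 3x + 4.
Check: q(5) = -456. ✓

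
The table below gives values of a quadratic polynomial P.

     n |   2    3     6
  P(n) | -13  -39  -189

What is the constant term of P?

3

Write P(n) = an^2 + bn + c. Substituting each data point gives a linear system:
  4a + 2b + c = -13
  9a + 3b + c = -39
  36a + 6b + c = -189
Solving the system yields a = -6, b = 4, c = 3.
So P(n) = -6n^2 + 4n + 3.
The constant term is 3.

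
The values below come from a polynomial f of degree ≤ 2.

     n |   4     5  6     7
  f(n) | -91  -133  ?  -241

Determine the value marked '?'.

-183

The 3 known points determine the degree-2 polynomial uniquely.
Write f(n) = an^2 + bn + c. Substituting each data point gives a linear system:
  16a + 4b + c = -91
  25a + 5b + c = -133
  49a + 7b + c = -241
Solving the system yields a = -4, b = -6, c = -3.
So f(n) = -4n² - 6n - 3.
Then f(6) = -183.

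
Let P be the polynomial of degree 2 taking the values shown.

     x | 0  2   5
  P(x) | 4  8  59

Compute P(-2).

Using the Lagrange interpolation formula with nodes 0, 2, 5:
  L_0(x) = (x - 2)(x - 5) / 10
  L_1(x) = x(x - 5) / -6
  L_2(x) = x(x - 2) / 15
Then P(x) = 4·L_0(x) + 8·L_1(x) + 59·L_2(x).
Expanding and collecting terms gives P(x) = 3x² - 4x + 4.
Evaluating at x = -2: P(-2) = 24.

24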